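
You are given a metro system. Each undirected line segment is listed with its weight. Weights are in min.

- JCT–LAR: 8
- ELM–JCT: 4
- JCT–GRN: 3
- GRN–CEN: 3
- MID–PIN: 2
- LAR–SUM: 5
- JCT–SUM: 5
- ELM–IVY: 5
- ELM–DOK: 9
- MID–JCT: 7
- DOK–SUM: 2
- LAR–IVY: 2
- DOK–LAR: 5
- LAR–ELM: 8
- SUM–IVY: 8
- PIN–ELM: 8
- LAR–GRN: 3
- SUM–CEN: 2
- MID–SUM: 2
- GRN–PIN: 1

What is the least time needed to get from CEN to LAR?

6 min

Enumerating some paths:
CEN - SUM - LAR: 2+5 = 7
CEN - SUM - DOK - LAR: 2+2+5 = 9
CEN - GRN - LAR: 3+3 = 6
The minimum is 6 min via CEN - GRN - LAR.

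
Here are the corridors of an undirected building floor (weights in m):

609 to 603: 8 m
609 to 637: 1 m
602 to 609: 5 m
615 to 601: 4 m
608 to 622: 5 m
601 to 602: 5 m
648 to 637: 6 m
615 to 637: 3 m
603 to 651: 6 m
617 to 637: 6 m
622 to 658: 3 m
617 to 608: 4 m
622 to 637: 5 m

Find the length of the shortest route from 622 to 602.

Running Dijkstra from 622:
622: 0
658: 3  (via 622)
608: 5  (via 622)
637: 5  (via 622)
609: 6  (via 637)
615: 8  (via 637)
617: 9  (via 608)
648: 11  (via 637)
602: 11  (via 609)
Shortest route: 622 → 637 → 609 → 602 = 11 m.

11 m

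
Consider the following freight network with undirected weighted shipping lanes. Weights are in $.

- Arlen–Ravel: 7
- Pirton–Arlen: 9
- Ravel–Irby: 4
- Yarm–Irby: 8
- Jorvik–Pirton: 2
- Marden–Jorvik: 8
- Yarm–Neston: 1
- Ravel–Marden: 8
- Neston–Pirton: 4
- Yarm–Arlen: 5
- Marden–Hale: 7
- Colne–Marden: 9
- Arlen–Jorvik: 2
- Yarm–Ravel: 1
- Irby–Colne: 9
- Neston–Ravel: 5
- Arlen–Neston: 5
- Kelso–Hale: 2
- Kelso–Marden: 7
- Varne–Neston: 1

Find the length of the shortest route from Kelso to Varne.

Enumerating some paths:
Kelso–Marden–Ravel–Neston–Varne: 7+8+5+1 = 21
Kelso–Hale–Marden–Ravel–Yarm–Neston–Varne: 2+7+8+1+1+1 = 20
Kelso–Marden–Ravel–Yarm–Neston–Varne: 7+8+1+1+1 = 18
Cheapest is Kelso–Marden–Ravel–Yarm–Neston–Varne at $18.

$18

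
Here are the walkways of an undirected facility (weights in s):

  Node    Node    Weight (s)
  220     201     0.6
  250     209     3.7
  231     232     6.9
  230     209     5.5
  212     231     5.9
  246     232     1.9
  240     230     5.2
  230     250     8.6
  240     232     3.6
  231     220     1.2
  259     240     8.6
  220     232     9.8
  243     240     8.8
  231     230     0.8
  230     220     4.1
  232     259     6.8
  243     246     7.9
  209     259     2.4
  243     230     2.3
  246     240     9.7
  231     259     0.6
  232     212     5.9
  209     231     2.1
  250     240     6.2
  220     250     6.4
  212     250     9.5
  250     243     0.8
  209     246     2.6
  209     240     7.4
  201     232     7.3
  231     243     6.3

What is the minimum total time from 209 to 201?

3.9 s

Enumerating some paths:
209 - 259 - 231 - 220 - 201: 2.4+0.6+1.2+0.6 = 4.8
209 - 231 - 220 - 201: 2.1+1.2+0.6 = 3.9
Cheapest is 209 - 231 - 220 - 201 at 3.9 s.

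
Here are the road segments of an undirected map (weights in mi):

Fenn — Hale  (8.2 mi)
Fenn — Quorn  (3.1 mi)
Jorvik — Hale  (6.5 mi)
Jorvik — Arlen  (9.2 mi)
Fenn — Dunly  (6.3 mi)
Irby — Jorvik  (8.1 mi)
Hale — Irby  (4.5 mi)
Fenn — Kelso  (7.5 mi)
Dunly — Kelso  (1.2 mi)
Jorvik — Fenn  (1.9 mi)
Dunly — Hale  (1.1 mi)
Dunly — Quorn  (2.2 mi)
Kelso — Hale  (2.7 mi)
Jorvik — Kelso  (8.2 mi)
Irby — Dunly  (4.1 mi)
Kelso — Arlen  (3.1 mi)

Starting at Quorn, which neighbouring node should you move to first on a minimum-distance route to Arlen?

Dunly

Candidate routes:
Quorn → Dunly → Hale → Kelso → Arlen: 2.2+1.1+2.7+3.1 = 9.1
Quorn → Fenn → Dunly → Kelso → Arlen: 3.1+6.3+1.2+3.1 = 13.7
Quorn → Dunly → Kelso → Arlen: 2.2+1.2+3.1 = 6.5
Cheapest is Quorn → Dunly → Kelso → Arlen at 6.5 mi.
So from Quorn the first move is to Dunly.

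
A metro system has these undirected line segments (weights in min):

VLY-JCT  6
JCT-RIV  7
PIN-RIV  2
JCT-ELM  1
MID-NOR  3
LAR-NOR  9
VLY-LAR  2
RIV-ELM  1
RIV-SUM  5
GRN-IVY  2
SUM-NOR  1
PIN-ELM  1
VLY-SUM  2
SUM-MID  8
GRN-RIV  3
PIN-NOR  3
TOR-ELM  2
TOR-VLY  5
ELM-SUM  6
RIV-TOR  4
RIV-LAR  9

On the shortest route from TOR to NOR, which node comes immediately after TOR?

ELM

Enumerating some paths:
TOR - VLY - SUM - NOR: 5+2+1 = 8
TOR - ELM - RIV - PIN - NOR: 2+1+2+3 = 8
TOR - ELM - PIN - NOR: 2+1+3 = 6
Cheapest is TOR - ELM - PIN - NOR at 6 min.
So from TOR the first move is to ELM.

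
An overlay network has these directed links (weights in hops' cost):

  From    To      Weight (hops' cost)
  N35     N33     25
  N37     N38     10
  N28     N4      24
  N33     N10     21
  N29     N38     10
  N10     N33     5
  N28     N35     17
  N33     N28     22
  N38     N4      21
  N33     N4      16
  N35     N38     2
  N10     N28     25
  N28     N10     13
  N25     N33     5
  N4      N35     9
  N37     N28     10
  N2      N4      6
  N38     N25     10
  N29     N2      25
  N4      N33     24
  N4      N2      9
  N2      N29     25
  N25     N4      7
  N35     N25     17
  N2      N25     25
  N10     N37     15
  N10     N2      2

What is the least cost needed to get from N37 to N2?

Candidate routes:
N37–N38–N4–N2: 10+21+9 = 40
N37–N38–N25–N4–N2: 10+10+7+9 = 36
N37–N28–N10–N2: 10+13+2 = 25
The minimum is 25 hops' cost via N37–N28–N10–N2.

25 hops' cost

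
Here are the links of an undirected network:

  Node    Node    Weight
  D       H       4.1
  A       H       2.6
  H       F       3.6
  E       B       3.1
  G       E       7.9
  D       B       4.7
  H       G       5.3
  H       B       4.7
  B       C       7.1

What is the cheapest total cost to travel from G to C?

Enumerating some paths:
G → H → B → C: 5.3+4.7+7.1 = 17.1
G → E → B → C: 7.9+3.1+7.1 = 18.1
Cheapest is G → H → B → C at 17.1.

17.1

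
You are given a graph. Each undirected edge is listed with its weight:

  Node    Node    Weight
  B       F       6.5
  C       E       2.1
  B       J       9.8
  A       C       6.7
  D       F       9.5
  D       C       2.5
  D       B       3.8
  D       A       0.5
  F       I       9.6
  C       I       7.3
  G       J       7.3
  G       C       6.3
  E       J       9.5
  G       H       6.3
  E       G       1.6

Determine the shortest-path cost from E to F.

Candidate routes:
E → C → A → D → F: 2.1+6.7+0.5+9.5 = 18.8
E → C → D → B → F: 2.1+2.5+3.8+6.5 = 14.9
E → C → D → F: 2.1+2.5+9.5 = 14.1
The minimum is 14.1 via E → C → D → F.

14.1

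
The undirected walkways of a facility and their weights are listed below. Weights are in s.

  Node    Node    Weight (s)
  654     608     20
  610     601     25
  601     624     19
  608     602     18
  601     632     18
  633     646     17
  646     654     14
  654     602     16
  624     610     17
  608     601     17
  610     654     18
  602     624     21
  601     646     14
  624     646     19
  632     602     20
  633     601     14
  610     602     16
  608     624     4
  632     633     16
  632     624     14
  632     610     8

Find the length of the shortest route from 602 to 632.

20 s

Compare a few routes:
602 → 608 → 624 → 632: 18+4+14 = 36
602 → 632: 20 = 20
602 → 624 → 632: 21+14 = 35
602 → 610 → 632: 16+8 = 24
The minimum is 20 s via 602 → 632.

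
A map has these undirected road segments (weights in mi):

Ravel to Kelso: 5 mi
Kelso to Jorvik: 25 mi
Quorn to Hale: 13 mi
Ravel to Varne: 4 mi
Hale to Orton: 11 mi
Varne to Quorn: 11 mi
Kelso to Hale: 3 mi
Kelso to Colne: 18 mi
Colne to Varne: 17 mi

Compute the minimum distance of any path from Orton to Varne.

23 mi

Running Dijkstra from Orton:
Orton: 0
Hale: 11  (via Orton)
Kelso: 14  (via Hale)
Ravel: 19  (via Kelso)
Varne: 23  (via Ravel)
Shortest route: Orton → Hale → Kelso → Ravel → Varne = 23 mi.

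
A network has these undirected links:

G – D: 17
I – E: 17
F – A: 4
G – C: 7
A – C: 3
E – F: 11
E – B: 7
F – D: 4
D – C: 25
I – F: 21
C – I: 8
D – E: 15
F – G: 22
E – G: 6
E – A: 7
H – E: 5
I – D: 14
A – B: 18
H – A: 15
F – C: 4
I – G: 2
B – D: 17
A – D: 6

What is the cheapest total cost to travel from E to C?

Enumerating some paths:
E → A → C: 7+3 = 10
E → G → C: 6+7 = 13
E → F → C: 11+4 = 15
The minimum is 10 via E → A → C.

10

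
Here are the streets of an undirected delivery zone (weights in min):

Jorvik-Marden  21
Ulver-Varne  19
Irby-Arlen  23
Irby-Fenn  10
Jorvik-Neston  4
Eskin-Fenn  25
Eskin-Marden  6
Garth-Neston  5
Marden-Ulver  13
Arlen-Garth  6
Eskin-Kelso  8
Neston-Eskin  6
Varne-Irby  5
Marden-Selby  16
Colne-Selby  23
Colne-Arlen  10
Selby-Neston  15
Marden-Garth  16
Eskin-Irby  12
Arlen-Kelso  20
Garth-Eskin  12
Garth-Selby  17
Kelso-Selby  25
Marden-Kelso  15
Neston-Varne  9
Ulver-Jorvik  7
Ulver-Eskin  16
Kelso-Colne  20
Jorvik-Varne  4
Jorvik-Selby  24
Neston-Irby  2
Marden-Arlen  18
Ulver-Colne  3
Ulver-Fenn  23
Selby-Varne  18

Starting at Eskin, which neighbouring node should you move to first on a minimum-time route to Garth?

Candidate routes:
Eskin–Garth: 12 = 12
Eskin–Neston–Garth: 6+5 = 11
Cheapest is Eskin–Neston–Garth at 11 min.
So from Eskin the first move is to Neston.

Neston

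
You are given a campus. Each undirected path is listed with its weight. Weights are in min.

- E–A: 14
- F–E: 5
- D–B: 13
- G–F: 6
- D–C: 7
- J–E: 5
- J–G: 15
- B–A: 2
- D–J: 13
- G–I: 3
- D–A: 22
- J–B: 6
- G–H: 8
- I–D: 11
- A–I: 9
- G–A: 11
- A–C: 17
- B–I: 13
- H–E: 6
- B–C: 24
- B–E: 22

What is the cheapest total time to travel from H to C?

29 min

Enumerating some paths:
H → G → I → D → C: 8+3+11+7 = 29
H → E → J → D → C: 6+5+13+7 = 31
Cheapest is H → G → I → D → C at 29 min.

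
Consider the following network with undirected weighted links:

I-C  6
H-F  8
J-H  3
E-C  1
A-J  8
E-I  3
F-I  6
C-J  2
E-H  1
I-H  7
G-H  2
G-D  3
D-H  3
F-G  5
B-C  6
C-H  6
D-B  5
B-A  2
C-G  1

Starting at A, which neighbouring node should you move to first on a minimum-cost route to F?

Enumerating some paths:
A → B → D → G → F: 2+5+3+5 = 15
A → B → C → G → F: 2+6+1+5 = 14
The minimum is 14 via A → B → C → G → F.
So from A the first move is to B.

B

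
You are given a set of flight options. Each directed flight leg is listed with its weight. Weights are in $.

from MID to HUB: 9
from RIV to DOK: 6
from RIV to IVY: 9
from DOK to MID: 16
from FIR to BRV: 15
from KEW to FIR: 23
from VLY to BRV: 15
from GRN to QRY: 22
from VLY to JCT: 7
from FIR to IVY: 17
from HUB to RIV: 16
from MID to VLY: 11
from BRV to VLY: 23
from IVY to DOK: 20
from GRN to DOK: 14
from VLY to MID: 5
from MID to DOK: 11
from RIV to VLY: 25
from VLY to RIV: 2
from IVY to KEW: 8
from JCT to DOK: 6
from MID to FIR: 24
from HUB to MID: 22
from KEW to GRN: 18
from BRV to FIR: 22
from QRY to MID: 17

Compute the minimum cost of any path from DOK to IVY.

$38

Settle nodes by increasing distance from DOK:
DOK: 0
MID: 16  (via DOK)
HUB: 25  (via MID)
VLY: 27  (via MID)
RIV: 29  (via VLY)
JCT: 34  (via VLY)
IVY: 38  (via RIV)
Shortest route: DOK → MID → VLY → RIV → IVY = $38.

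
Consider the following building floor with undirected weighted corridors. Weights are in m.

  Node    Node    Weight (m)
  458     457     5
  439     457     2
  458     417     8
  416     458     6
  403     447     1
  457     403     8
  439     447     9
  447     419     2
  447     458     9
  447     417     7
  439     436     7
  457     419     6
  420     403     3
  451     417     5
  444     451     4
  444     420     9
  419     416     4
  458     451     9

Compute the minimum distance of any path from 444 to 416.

19 m

Running Dijkstra from 444:
444: 0
451: 4  (via 444)
417: 9  (via 451)
420: 9  (via 444)
403: 12  (via 420)
458: 13  (via 451)
447: 13  (via 403)
419: 15  (via 447)
457: 18  (via 458)
416: 19  (via 458)
Shortest route: 444 → 451 → 458 → 416 = 19 m.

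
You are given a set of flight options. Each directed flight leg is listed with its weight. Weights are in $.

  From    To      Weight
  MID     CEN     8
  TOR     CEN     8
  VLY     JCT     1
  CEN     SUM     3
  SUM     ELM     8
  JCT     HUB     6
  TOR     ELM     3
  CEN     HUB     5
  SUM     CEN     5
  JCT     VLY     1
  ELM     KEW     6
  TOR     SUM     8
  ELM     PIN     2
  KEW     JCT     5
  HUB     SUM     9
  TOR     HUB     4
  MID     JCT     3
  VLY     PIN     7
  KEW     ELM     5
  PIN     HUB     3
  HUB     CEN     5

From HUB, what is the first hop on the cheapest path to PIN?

CEN

Compare a few routes:
HUB → SUM → ELM → PIN: 9+8+2 = 19
HUB → CEN → SUM → ELM → KEW → JCT → VLY → PIN: 5+3+8+6+5+1+7 = 35
HUB → CEN → SUM → ELM → PIN: 5+3+8+2 = 18
The minimum is $18 via HUB → CEN → SUM → ELM → PIN.
So from HUB the first move is to CEN.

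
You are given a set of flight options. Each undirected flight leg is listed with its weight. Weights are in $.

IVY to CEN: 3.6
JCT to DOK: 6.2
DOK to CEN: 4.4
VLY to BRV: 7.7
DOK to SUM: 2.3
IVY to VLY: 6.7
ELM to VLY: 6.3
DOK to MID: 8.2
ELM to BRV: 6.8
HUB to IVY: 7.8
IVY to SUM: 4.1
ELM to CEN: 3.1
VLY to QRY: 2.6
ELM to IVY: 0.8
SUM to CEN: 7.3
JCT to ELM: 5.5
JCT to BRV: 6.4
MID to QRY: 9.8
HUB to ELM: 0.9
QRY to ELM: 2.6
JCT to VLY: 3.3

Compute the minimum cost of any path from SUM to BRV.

Running Dijkstra from SUM:
SUM: 0
DOK: 2.3  (via SUM)
IVY: 4.1  (via SUM)
ELM: 4.9  (via IVY)
HUB: 5.8  (via ELM)
CEN: 6.7  (via DOK)
QRY: 7.5  (via ELM)
JCT: 8.5  (via DOK)
VLY: 10.1  (via QRY)
MID: 10.5  (via DOK)
BRV: 11.7  (via ELM)
Shortest route: SUM → IVY → ELM → BRV = $11.7.

$11.7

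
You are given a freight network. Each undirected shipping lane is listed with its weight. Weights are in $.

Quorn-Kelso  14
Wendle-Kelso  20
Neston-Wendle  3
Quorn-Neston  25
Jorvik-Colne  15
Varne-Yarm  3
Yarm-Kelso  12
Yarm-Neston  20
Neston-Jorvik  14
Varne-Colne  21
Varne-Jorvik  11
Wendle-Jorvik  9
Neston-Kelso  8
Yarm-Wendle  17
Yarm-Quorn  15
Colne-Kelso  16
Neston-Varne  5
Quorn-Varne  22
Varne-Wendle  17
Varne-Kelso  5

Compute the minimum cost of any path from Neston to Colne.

Settle nodes by increasing distance from Neston:
Neston: 0
Wendle: 3  (via Neston)
Varne: 5  (via Neston)
Kelso: 8  (via Neston)
Yarm: 8  (via Varne)
Jorvik: 12  (via Wendle)
Quorn: 22  (via Kelso)
Colne: 24  (via Kelso)
Shortest route: Neston → Kelso → Colne = $24.

$24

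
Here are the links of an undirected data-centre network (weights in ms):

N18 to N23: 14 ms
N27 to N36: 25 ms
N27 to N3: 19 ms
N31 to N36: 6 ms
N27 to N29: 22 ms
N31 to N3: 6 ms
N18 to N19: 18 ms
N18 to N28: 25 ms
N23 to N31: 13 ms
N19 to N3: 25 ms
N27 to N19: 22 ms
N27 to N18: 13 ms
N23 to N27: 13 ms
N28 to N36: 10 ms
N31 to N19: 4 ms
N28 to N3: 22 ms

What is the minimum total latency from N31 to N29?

Settle nodes by increasing distance from N31:
N31: 0
N19: 4  (via N31)
N36: 6  (via N31)
N3: 6  (via N31)
N23: 13  (via N31)
N28: 16  (via N36)
N18: 22  (via N19)
N27: 25  (via N3)
N29: 47  (via N27)
Shortest route: N31 → N3 → N27 → N29 = 47 ms.

47 ms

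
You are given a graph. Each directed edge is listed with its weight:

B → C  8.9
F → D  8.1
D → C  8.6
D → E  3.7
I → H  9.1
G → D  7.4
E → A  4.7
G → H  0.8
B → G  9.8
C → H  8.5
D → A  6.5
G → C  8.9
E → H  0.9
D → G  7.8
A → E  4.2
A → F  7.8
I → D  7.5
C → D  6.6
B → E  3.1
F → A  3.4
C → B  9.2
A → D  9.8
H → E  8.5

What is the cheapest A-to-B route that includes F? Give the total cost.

33.7

Shortest A→F: A → F = 7.8
Best F to B: F → D → C → B costing 25.9
Total via F: 7.8 + 25.9 = 33.7.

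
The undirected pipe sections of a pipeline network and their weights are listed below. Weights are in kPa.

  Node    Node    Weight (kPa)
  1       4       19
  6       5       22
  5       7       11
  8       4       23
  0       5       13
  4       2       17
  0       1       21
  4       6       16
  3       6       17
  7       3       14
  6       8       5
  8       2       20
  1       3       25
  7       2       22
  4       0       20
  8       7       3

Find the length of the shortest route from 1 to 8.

40 kPa

Running Dijkstra from 1:
1: 0
4: 19  (via 1)
0: 21  (via 1)
3: 25  (via 1)
5: 34  (via 0)
6: 35  (via 4)
2: 36  (via 4)
7: 39  (via 3)
8: 40  (via 6)
Shortest route: 1–4–6–8 = 40 kPa.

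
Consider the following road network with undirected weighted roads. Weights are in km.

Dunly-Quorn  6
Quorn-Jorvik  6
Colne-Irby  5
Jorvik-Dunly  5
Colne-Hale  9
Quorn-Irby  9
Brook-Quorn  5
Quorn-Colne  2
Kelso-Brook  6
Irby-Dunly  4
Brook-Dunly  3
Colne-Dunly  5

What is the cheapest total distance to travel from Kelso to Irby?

Compare a few routes:
Kelso → Brook → Dunly → Irby: 6+3+4 = 13
Kelso → Brook → Quorn → Colne → Irby: 6+5+2+5 = 18
Cheapest is Kelso → Brook → Dunly → Irby at 13 km.

13 km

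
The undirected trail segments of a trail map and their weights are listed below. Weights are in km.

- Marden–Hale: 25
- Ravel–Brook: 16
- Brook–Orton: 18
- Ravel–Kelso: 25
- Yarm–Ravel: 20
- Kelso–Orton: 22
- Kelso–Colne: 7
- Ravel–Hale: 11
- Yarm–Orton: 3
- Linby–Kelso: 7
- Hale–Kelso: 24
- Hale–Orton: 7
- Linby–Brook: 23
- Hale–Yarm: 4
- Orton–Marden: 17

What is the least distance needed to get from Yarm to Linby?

Running Dijkstra from Yarm:
Yarm: 0
Orton: 3  (via Yarm)
Hale: 4  (via Yarm)
Ravel: 15  (via Hale)
Marden: 20  (via Orton)
Brook: 21  (via Orton)
Kelso: 25  (via Orton)
Colne: 32  (via Kelso)
Linby: 32  (via Kelso)
Shortest route: Yarm–Orton–Kelso–Linby = 32 km.

32 km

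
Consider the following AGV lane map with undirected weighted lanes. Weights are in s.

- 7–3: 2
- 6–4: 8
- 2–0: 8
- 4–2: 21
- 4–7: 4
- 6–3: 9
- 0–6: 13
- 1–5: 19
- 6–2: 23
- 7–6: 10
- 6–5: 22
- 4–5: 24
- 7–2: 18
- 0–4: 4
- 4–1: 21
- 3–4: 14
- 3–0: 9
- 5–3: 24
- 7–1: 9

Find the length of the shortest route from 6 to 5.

22 s

Shortest distances from 6:
6: 0
4: 8  (via 6)
3: 9  (via 6)
7: 10  (via 6)
0: 12  (via 4)
1: 19  (via 7)
2: 20  (via 0)
5: 22  (via 6)
Shortest route: 6 → 5 = 22 s.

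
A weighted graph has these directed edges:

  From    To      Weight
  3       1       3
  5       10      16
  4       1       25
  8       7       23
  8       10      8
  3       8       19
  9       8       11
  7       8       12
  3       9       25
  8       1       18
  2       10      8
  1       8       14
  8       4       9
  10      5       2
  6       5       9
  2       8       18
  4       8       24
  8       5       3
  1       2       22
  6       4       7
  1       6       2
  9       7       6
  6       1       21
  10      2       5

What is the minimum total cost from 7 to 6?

Shortest distances from 7:
7: 0
8: 12  (via 7)
5: 15  (via 8)
10: 20  (via 8)
4: 21  (via 8)
2: 25  (via 10)
1: 30  (via 8)
6: 32  (via 1)
Shortest route: 7–8–1–6 = 32.

32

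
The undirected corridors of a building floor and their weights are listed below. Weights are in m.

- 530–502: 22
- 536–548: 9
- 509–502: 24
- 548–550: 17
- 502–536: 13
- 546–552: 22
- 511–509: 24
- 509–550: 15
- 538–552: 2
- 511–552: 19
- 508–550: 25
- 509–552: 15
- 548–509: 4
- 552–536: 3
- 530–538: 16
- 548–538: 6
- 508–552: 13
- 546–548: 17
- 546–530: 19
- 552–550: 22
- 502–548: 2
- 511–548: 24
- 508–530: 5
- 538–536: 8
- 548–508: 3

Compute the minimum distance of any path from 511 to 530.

32 m

Candidate routes:
511–552–508–530: 19+13+5 = 37
511–509–548–508–530: 24+4+3+5 = 36
511–552–538–548–508–530: 19+2+6+3+5 = 35
511–548–508–530: 24+3+5 = 32
The minimum is 32 m via 511–548–508–530.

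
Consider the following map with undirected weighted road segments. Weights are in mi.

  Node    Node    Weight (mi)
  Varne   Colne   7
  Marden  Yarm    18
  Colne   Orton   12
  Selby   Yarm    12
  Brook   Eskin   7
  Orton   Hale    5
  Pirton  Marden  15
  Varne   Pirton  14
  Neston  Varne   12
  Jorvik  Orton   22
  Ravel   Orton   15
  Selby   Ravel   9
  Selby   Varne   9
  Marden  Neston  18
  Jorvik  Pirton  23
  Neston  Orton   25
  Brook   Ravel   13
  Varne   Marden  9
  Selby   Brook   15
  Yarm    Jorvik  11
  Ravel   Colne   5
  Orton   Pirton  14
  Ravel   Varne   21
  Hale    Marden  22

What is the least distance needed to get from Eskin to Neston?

43 mi

Candidate routes:
Eskin - Brook - Selby - Varne - Neston: 7+15+9+12 = 43
Eskin - Brook - Ravel - Colne - Varne - Neston: 7+13+5+7+12 = 44
Cheapest is Eskin - Brook - Selby - Varne - Neston at 43 mi.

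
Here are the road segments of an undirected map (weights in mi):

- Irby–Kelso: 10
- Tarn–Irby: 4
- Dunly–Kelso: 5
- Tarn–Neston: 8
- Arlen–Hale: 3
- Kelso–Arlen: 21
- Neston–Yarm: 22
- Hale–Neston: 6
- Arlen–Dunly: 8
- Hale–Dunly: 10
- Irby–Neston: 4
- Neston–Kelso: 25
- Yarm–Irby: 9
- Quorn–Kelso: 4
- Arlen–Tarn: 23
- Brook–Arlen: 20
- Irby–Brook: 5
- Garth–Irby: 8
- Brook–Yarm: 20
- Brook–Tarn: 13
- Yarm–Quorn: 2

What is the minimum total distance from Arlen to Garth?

Shortest distances from Arlen:
Arlen: 0
Hale: 3  (via Arlen)
Dunly: 8  (via Arlen)
Neston: 9  (via Hale)
Irby: 13  (via Neston)
Kelso: 13  (via Dunly)
Tarn: 17  (via Neston)
Quorn: 17  (via Kelso)
Brook: 18  (via Irby)
Yarm: 19  (via Quorn)
Garth: 21  (via Irby)
Shortest route: Arlen → Hale → Neston → Irby → Garth = 21 mi.

21 mi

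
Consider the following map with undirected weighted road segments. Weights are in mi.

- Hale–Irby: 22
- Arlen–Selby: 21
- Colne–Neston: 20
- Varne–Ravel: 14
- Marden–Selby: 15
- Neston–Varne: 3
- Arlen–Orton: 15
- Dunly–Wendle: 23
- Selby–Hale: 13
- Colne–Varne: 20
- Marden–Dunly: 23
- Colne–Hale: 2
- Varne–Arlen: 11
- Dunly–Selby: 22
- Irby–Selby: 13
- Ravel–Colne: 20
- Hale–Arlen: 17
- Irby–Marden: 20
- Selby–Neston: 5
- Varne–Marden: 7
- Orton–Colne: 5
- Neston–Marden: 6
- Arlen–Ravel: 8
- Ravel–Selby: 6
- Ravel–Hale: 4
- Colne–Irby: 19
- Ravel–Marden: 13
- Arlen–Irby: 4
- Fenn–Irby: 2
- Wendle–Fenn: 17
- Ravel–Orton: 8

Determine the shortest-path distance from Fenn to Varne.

Candidate routes:
Fenn → Irby → Selby → Neston → Varne: 2+13+5+3 = 23
Fenn → Irby → Arlen → Varne: 2+4+11 = 17
Cheapest is Fenn → Irby → Arlen → Varne at 17 mi.

17 mi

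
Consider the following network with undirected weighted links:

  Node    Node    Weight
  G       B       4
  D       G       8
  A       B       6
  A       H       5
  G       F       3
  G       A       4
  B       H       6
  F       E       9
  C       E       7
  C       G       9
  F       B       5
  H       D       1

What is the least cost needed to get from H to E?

Running Dijkstra from H:
H: 0
D: 1  (via H)
A: 5  (via H)
B: 6  (via H)
G: 9  (via D)
F: 11  (via B)
C: 18  (via G)
E: 20  (via F)
Shortest route: H–B–F–E = 20.

20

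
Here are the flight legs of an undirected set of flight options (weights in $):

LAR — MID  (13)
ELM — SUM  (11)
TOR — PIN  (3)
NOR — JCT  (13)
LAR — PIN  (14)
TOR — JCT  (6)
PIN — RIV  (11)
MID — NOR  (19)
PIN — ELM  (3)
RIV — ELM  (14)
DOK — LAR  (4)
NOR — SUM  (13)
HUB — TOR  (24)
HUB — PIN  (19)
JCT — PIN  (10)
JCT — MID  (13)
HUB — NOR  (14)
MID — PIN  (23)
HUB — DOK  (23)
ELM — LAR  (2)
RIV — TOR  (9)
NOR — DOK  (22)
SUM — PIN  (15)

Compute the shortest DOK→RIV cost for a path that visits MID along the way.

$45

Best DOK to MID: DOK–LAR–MID costing 17
Shortest MID→RIV: MID–JCT–TOR–RIV = 28
Total via MID: 17 + 28 = $45.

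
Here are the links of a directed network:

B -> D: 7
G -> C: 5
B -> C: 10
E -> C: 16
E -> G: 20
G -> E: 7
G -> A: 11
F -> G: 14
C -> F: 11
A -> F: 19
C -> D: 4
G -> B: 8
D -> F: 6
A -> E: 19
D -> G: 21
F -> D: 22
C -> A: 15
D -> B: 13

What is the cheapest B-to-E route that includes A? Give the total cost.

44

Best B to A: B–C–A costing 25
Shortest A→E: A–E = 19
Total via A: 25 + 19 = 44.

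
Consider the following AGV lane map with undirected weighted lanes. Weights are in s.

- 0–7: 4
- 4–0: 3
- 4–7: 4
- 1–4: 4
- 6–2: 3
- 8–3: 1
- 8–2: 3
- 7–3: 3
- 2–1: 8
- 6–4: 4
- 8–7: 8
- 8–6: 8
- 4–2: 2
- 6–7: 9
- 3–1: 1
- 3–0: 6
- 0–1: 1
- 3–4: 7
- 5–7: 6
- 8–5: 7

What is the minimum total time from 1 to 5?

Candidate routes:
1–3–8–5: 1+1+7 = 9
1–0–4–7–5: 1+3+4+6 = 14
1–0–7–5: 1+4+6 = 11
1–3–7–5: 1+3+6 = 10
The minimum is 9 s via 1–3–8–5.

9 s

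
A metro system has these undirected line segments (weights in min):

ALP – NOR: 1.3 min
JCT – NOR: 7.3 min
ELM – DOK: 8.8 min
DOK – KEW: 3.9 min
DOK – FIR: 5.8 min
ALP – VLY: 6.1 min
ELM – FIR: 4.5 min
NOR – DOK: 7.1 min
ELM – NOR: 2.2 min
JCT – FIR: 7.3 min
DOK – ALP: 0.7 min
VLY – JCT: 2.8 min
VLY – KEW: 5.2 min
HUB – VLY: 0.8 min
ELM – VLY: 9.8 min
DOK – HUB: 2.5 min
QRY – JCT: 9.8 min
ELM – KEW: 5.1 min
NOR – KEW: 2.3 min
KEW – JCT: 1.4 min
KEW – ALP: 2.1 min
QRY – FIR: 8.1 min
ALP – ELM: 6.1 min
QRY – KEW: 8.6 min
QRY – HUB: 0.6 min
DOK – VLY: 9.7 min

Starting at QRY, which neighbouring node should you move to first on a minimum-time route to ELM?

Enumerating some paths:
QRY - HUB - DOK - ALP - ELM: 0.6+2.5+0.7+6.1 = 9.9
QRY - HUB - DOK - ALP - NOR - ELM: 0.6+2.5+0.7+1.3+2.2 = 7.3
The minimum is 7.3 min via QRY - HUB - DOK - ALP - NOR - ELM.
So from QRY the first move is to HUB.

HUB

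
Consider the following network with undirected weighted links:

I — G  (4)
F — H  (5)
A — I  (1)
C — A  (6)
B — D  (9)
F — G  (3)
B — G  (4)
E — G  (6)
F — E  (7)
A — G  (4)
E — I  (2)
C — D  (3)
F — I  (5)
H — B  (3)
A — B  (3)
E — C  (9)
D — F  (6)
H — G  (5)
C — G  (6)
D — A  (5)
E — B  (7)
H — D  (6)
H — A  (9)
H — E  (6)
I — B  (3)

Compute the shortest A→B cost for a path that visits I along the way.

4

Shortest A→I: A → I = 1
Shortest I→B: I → B = 3
Total via I: 1 + 3 = 4.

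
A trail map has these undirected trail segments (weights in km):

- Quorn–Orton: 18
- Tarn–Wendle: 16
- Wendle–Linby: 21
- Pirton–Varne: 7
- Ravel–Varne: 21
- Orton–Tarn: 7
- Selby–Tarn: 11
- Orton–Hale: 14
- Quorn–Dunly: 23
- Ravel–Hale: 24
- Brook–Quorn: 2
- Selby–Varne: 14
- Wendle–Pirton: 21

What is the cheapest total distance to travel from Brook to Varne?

Enumerating some paths:
Brook - Quorn - Orton - Tarn - Wendle - Pirton - Varne: 2+18+7+16+21+7 = 71
Brook - Quorn - Orton - Tarn - Selby - Varne: 2+18+7+11+14 = 52
Cheapest is Brook - Quorn - Orton - Tarn - Selby - Varne at 52 km.

52 km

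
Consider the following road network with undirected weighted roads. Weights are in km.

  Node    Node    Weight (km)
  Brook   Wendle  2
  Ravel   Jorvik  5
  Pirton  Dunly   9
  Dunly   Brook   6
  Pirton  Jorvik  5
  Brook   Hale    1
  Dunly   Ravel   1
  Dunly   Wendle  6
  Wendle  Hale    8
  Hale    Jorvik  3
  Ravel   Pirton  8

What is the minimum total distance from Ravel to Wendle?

Settle nodes by increasing distance from Ravel:
Ravel: 0
Dunly: 1  (via Ravel)
Jorvik: 5  (via Ravel)
Brook: 7  (via Dunly)
Wendle: 7  (via Dunly)
Shortest route: Ravel → Dunly → Wendle = 7 km.

7 km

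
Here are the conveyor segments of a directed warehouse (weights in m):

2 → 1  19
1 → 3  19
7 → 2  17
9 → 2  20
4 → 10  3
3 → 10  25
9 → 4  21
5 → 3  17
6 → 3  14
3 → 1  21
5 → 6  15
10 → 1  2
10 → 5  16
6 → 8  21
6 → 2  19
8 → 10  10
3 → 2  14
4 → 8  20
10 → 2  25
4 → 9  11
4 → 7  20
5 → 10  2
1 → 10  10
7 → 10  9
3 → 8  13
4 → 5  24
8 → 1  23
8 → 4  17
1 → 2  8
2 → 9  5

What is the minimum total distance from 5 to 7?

58 m

Compare a few routes:
5 → 10 → 2 → 9 → 4 → 7: 2+25+5+21+20 = 73
5 → 3 → 8 → 4 → 7: 17+13+17+20 = 67
5 → 10 → 1 → 2 → 9 → 4 → 7: 2+2+8+5+21+20 = 58
5 → 6 → 8 → 4 → 7: 15+21+17+20 = 73
The minimum is 58 m via 5 → 10 → 1 → 2 → 9 → 4 → 7.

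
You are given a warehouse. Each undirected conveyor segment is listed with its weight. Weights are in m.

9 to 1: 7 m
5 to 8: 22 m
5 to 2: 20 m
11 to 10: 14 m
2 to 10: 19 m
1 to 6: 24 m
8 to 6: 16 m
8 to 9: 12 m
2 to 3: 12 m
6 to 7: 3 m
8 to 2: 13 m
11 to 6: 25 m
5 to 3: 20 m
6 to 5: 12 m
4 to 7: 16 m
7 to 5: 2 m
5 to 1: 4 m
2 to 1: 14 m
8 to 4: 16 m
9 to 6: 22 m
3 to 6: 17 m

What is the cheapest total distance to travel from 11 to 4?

Shortest distances from 11:
11: 0
10: 14  (via 11)
6: 25  (via 11)
7: 28  (via 6)
5: 30  (via 7)
2: 33  (via 10)
1: 34  (via 5)
8: 41  (via 6)
9: 41  (via 1)
3: 42  (via 6)
4: 44  (via 7)
Shortest route: 11 → 6 → 7 → 4 = 44 m.

44 m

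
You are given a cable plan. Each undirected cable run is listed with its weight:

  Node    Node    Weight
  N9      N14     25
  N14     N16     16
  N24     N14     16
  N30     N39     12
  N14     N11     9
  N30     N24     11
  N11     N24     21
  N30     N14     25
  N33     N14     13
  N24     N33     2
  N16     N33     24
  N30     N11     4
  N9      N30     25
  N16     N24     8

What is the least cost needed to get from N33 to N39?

Running Dijkstra from N33:
N33: 0
N24: 2  (via N33)
N16: 10  (via N24)
N30: 13  (via N24)
N14: 13  (via N33)
N11: 17  (via N30)
N39: 25  (via N30)
Shortest route: N33–N24–N30–N39 = 25.

25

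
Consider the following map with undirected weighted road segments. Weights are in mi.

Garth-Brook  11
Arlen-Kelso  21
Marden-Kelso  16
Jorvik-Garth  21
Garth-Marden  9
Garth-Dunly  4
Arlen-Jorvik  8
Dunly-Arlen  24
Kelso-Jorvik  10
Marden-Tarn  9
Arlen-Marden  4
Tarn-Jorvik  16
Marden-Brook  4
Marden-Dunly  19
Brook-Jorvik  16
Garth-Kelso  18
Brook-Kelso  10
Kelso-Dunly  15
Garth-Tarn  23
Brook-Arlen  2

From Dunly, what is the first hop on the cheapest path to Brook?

Garth

Enumerating some paths:
Dunly - Garth - Marden - Brook: 4+9+4 = 17
Dunly - Garth - Marden - Arlen - Brook: 4+9+4+2 = 19
Dunly - Garth - Brook: 4+11 = 15
Cheapest is Dunly - Garth - Brook at 15 mi.
So from Dunly the first move is to Garth.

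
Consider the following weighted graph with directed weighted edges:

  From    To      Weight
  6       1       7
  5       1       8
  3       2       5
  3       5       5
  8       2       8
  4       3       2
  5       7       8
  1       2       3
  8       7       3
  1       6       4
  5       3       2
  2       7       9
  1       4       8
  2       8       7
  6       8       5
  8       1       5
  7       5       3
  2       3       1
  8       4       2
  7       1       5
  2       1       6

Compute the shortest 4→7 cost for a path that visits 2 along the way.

Shortest 4→2: 4–3–2 = 7
Best 2 to 7: 2–7 costing 9
Total via 2: 7 + 9 = 16.

16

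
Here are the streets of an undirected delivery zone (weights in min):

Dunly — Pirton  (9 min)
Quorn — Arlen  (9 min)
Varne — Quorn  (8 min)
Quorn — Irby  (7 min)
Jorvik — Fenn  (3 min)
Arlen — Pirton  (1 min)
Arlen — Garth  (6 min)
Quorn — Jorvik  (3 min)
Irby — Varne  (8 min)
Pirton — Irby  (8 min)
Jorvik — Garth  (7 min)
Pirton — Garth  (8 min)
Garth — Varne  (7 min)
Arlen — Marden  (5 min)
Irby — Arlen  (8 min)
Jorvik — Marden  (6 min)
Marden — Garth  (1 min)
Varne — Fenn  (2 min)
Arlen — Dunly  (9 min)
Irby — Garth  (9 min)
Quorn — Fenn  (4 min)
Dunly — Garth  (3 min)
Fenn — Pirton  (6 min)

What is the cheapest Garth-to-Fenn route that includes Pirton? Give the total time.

Shortest Garth→Pirton: Garth–Arlen–Pirton = 7
Shortest Pirton→Fenn: Pirton–Fenn = 6
Total via Pirton: 7 + 6 = 13 min.

13 min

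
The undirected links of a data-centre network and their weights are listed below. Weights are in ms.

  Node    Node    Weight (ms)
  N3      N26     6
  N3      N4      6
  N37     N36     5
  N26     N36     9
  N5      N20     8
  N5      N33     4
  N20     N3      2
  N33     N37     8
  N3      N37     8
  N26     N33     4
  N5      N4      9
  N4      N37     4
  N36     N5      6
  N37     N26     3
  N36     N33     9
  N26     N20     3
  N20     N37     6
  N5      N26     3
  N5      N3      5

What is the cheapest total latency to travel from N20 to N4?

Shortest distances from N20:
N20: 0
N3: 2  (via N20)
N26: 3  (via N20)
N37: 6  (via N20)
N5: 6  (via N26)
N33: 7  (via N26)
N4: 8  (via N3)
Shortest route: N20 → N3 → N4 = 8 ms.

8 ms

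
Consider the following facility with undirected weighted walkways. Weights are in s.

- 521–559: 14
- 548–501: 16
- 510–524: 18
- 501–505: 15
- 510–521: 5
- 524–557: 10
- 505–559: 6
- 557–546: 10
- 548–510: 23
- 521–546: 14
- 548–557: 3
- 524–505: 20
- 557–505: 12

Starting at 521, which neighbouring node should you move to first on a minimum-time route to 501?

Candidate routes:
521 → 559 → 505 → 501: 14+6+15 = 35
521 → 546 → 557 → 548 → 501: 14+10+3+16 = 43
The minimum is 35 s via 521 → 559 → 505 → 501.
So from 521 the first move is to 559.

559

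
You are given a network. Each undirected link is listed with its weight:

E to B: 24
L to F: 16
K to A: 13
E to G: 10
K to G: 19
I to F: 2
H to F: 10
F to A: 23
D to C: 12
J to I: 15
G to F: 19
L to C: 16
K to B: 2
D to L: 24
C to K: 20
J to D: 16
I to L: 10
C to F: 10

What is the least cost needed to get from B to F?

32

Candidate routes:
B → K → C → F: 2+20+10 = 32
B → K → A → F: 2+13+23 = 38
The minimum is 32 via B → K → C → F.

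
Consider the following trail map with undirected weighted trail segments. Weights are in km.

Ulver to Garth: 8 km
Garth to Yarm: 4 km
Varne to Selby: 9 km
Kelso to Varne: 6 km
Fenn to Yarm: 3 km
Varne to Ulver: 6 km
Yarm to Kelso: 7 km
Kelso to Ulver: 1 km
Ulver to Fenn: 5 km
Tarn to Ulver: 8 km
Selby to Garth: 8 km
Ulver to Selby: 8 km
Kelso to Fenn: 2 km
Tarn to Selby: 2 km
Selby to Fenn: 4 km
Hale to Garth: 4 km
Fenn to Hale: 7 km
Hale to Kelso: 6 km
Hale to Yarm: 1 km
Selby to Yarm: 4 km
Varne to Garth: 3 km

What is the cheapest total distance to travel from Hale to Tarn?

7 km

Shortest distances from Hale:
Hale: 0
Yarm: 1  (via Hale)
Garth: 4  (via Hale)
Fenn: 4  (via Yarm)
Selby: 5  (via Yarm)
Kelso: 6  (via Hale)
Ulver: 7  (via Kelso)
Tarn: 7  (via Selby)
Shortest route: Hale–Yarm–Selby–Tarn = 7 km.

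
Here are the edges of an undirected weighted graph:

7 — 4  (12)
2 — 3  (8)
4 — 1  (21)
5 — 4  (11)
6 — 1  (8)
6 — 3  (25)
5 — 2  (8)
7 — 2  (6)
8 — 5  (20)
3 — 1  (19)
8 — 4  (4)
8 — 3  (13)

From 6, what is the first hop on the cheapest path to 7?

Compare a few routes:
6–1–3–2–7: 8+19+8+6 = 41
6–1–4–7: 8+21+12 = 41
6–3–2–7: 25+8+6 = 39
6–3–8–4–7: 25+13+4+12 = 54
The minimum is 39 via 6–3–2–7.
So from 6 the first move is to 3.

3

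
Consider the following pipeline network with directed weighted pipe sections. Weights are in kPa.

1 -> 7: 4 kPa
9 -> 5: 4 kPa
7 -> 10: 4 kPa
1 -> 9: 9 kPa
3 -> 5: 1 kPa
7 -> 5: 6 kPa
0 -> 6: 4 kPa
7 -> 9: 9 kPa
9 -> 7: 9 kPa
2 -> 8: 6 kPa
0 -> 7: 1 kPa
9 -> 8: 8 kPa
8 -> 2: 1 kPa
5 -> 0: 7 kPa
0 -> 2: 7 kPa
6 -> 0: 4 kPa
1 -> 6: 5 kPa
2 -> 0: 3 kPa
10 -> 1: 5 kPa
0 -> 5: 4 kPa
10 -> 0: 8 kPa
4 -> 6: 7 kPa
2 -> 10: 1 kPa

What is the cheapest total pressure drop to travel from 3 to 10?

Candidate routes:
3 → 5 → 0 → 7 → 10: 1+7+1+4 = 13
3 → 5 → 0 → 2 → 10: 1+7+7+1 = 16
The minimum is 13 kPa via 3 → 5 → 0 → 7 → 10.

13 kPa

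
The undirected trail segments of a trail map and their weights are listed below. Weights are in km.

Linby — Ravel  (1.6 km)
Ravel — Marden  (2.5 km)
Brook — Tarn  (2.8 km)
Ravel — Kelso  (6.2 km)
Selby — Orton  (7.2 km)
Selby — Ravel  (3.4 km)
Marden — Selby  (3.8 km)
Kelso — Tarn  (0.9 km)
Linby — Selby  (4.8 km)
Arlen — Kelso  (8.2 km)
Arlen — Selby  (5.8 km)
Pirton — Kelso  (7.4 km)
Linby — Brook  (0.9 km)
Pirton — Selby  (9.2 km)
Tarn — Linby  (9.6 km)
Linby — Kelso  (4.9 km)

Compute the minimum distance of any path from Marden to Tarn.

Enumerating some paths:
Marden → Ravel → Linby → Kelso → Tarn: 2.5+1.6+4.9+0.9 = 9.9
Marden → Ravel → Kelso → Tarn: 2.5+6.2+0.9 = 9.6
Marden → Ravel → Linby → Brook → Tarn: 2.5+1.6+0.9+2.8 = 7.8
The minimum is 7.8 km via Marden → Ravel → Linby → Brook → Tarn.

7.8 km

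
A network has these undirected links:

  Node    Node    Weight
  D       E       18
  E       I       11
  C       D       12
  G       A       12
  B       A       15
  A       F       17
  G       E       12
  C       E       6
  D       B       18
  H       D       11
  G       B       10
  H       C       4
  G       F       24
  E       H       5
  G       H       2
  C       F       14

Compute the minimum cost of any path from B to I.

Shortest distances from B:
B: 0
G: 10  (via B)
H: 12  (via G)
A: 15  (via B)
C: 16  (via H)
E: 17  (via H)
D: 18  (via B)
I: 28  (via E)
Shortest route: B → G → H → E → I = 28.

28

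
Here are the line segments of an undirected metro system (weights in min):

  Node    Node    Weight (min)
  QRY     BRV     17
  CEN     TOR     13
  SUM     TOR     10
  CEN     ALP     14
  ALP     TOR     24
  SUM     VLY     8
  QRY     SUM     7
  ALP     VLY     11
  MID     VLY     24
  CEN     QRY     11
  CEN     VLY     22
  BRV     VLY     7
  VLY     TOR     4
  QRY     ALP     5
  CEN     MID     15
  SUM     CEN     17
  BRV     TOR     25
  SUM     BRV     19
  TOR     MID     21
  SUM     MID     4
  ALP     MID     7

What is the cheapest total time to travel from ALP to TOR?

15 min

Shortest distances from ALP:
ALP: 0
QRY: 5  (via ALP)
MID: 7  (via ALP)
SUM: 11  (via MID)
VLY: 11  (via ALP)
CEN: 14  (via ALP)
TOR: 15  (via VLY)
Shortest route: ALP → VLY → TOR = 15 min.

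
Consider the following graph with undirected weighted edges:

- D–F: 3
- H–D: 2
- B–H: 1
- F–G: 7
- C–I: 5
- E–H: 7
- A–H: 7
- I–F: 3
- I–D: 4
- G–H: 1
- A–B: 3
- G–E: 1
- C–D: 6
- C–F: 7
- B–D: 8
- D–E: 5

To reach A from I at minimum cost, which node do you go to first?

Enumerating some paths:
I - D - H - B - A: 4+2+1+3 = 10
I - F - D - H - B - A: 3+3+2+1+3 = 12
I - D - H - A: 4+2+7 = 13
The minimum is 10 via I - D - H - B - A.
So from I the first move is to D.

D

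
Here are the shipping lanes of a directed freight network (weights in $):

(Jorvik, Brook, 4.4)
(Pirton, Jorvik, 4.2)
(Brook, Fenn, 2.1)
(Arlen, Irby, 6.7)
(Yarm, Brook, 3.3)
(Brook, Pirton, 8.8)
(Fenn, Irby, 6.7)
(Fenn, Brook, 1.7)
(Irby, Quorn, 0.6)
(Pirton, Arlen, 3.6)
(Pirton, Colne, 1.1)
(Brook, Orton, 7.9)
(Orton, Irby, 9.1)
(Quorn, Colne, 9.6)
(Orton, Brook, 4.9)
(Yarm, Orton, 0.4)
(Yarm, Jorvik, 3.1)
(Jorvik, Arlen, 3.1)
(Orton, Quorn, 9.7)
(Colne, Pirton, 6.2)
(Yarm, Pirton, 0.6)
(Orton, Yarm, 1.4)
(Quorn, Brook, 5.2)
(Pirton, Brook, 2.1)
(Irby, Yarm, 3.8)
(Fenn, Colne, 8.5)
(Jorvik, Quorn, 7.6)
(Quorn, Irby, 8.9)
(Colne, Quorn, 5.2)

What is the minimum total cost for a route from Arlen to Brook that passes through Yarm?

Shortest Arlen→Yarm: Arlen–Irby–Yarm = 10.5
Shortest Yarm→Brook: Yarm–Pirton–Brook = 2.7
Total via Yarm: 10.5 + 2.7 = $13.2.

$13.2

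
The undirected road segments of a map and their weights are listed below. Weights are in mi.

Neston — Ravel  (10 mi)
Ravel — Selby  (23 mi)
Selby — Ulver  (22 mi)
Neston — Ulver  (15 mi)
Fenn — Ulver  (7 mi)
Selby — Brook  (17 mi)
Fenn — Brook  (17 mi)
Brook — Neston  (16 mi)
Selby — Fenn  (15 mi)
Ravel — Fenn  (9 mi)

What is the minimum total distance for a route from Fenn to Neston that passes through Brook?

Best Fenn to Brook: Fenn–Brook costing 17
Best Brook to Neston: Brook–Neston costing 16
Total via Brook: 17 + 16 = 33 mi.

33 mi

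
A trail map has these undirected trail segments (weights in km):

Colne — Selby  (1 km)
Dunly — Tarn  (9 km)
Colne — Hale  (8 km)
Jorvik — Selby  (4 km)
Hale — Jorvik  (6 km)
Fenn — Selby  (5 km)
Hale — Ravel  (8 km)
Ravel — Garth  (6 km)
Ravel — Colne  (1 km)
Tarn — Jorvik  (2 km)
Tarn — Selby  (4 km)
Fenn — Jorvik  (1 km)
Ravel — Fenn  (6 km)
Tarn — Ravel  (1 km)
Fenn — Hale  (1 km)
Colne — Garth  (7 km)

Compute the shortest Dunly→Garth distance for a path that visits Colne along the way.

Best Dunly to Colne: Dunly → Tarn → Ravel → Colne costing 11
Best Colne to Garth: Colne → Garth costing 7
Total via Colne: 11 + 7 = 18 km.

18 km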